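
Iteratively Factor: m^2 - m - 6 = (m - 3)*(m + 2)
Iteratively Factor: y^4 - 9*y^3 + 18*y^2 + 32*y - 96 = (y - 3)*(y^3 - 6*y^2 + 32) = (y - 4)*(y - 3)*(y^2 - 2*y - 8) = (y - 4)^2*(y - 3)*(y + 2)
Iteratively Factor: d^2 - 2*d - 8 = (d + 2)*(d - 4)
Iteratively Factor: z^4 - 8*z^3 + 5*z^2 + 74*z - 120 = (z - 2)*(z^3 - 6*z^2 - 7*z + 60) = (z - 4)*(z - 2)*(z^2 - 2*z - 15) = (z - 4)*(z - 2)*(z + 3)*(z - 5)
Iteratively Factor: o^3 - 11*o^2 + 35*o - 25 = (o - 5)*(o^2 - 6*o + 5) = (o - 5)^2*(o - 1)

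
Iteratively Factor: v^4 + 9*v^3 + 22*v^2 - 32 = (v + 2)*(v^3 + 7*v^2 + 8*v - 16) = (v + 2)*(v + 4)*(v^2 + 3*v - 4) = (v - 1)*(v + 2)*(v + 4)*(v + 4)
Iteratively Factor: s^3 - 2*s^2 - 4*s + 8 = (s - 2)*(s^2 - 4) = (s - 2)^2*(s + 2)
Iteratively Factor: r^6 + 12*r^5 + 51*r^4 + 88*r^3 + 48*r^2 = (r)*(r^5 + 12*r^4 + 51*r^3 + 88*r^2 + 48*r) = r^2*(r^4 + 12*r^3 + 51*r^2 + 88*r + 48) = r^2*(r + 4)*(r^3 + 8*r^2 + 19*r + 12) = r^2*(r + 4)^2*(r^2 + 4*r + 3) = r^2*(r + 3)*(r + 4)^2*(r + 1)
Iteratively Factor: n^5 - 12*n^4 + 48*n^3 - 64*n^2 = (n - 4)*(n^4 - 8*n^3 + 16*n^2) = n*(n - 4)*(n^3 - 8*n^2 + 16*n) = n^2*(n - 4)*(n^2 - 8*n + 16) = n^2*(n - 4)^2*(n - 4)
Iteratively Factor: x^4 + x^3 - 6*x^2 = (x - 2)*(x^3 + 3*x^2) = x*(x - 2)*(x^2 + 3*x) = x^2*(x - 2)*(x + 3)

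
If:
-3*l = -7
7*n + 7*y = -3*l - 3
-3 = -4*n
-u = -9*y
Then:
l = 7/3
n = 3/4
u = -549/28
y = -61/28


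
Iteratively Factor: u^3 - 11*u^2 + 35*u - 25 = (u - 5)*(u^2 - 6*u + 5) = (u - 5)*(u - 1)*(u - 5)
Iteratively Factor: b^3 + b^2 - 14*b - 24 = (b - 4)*(b^2 + 5*b + 6) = (b - 4)*(b + 3)*(b + 2)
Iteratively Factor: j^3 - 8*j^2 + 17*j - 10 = (j - 5)*(j^2 - 3*j + 2) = (j - 5)*(j - 2)*(j - 1)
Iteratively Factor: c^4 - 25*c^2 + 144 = (c - 4)*(c^3 + 4*c^2 - 9*c - 36) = (c - 4)*(c - 3)*(c^2 + 7*c + 12) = (c - 4)*(c - 3)*(c + 4)*(c + 3)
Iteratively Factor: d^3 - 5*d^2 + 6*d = (d - 2)*(d^2 - 3*d) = (d - 3)*(d - 2)*(d)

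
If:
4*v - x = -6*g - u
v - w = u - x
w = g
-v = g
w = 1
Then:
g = 1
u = x - 2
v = -1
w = 1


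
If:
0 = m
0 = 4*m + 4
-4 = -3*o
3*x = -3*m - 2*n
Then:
No Solution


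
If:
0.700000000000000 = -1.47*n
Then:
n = -0.48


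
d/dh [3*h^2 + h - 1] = 6*h + 1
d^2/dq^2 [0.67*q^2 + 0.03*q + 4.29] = 1.34000000000000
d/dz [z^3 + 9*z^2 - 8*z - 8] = 3*z^2 + 18*z - 8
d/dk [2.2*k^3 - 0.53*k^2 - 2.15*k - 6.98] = 6.6*k^2 - 1.06*k - 2.15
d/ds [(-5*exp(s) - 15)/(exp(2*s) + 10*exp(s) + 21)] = 5*exp(s)/(exp(2*s) + 14*exp(s) + 49)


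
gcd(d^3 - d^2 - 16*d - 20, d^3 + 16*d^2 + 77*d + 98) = d + 2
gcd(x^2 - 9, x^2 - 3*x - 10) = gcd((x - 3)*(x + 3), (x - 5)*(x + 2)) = 1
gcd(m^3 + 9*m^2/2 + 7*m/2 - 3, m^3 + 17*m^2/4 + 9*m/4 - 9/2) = m^2 + 5*m + 6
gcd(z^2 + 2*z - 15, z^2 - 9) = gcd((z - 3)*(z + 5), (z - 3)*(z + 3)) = z - 3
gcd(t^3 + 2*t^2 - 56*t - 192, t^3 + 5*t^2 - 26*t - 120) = t^2 + 10*t + 24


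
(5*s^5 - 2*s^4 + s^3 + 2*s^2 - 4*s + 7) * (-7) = -35*s^5 + 14*s^4 - 7*s^3 - 14*s^2 + 28*s - 49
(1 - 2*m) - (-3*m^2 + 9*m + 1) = 3*m^2 - 11*m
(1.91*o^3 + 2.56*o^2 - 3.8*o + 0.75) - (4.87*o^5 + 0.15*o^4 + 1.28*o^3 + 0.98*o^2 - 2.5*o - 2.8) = -4.87*o^5 - 0.15*o^4 + 0.63*o^3 + 1.58*o^2 - 1.3*o + 3.55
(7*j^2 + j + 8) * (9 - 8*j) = -56*j^3 + 55*j^2 - 55*j + 72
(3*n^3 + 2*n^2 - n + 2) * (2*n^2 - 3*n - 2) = 6*n^5 - 5*n^4 - 14*n^3 + 3*n^2 - 4*n - 4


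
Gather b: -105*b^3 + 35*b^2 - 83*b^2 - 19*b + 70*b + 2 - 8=-105*b^3 - 48*b^2 + 51*b - 6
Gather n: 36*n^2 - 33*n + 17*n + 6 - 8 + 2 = 36*n^2 - 16*n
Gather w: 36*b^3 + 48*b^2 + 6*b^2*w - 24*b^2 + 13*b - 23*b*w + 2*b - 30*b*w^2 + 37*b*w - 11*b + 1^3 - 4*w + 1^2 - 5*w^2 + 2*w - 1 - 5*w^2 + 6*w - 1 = 36*b^3 + 24*b^2 + 4*b + w^2*(-30*b - 10) + w*(6*b^2 + 14*b + 4)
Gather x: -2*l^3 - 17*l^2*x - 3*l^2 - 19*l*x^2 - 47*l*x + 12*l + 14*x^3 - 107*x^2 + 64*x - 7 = -2*l^3 - 3*l^2 + 12*l + 14*x^3 + x^2*(-19*l - 107) + x*(-17*l^2 - 47*l + 64) - 7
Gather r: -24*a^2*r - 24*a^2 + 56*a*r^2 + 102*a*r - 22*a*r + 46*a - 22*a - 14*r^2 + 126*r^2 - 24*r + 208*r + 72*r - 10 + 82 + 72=-24*a^2 + 24*a + r^2*(56*a + 112) + r*(-24*a^2 + 80*a + 256) + 144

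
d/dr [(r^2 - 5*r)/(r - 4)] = (r^2 - 8*r + 20)/(r^2 - 8*r + 16)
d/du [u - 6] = 1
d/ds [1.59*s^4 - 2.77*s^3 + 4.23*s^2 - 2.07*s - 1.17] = 6.36*s^3 - 8.31*s^2 + 8.46*s - 2.07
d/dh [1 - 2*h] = -2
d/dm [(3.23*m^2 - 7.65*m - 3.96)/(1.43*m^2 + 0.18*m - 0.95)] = (11.5209*m^2 + 5.1886*m + 7.9803)/(2.0449*m^4 + 0.5148*m^3 - 2.6846*m^2 - 0.342*m + 0.9025)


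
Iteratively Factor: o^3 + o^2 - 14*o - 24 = (o + 2)*(o^2 - o - 12) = (o + 2)*(o + 3)*(o - 4)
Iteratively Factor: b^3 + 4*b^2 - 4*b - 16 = (b + 4)*(b^2 - 4) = (b - 2)*(b + 4)*(b + 2)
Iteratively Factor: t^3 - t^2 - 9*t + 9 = (t - 3)*(t^2 + 2*t - 3) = (t - 3)*(t - 1)*(t + 3)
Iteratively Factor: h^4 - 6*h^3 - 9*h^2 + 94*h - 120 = (h - 3)*(h^3 - 3*h^2 - 18*h + 40) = (h - 5)*(h - 3)*(h^2 + 2*h - 8) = (h - 5)*(h - 3)*(h - 2)*(h + 4)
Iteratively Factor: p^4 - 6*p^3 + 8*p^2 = (p - 4)*(p^3 - 2*p^2) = (p - 4)*(p - 2)*(p^2) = p*(p - 4)*(p - 2)*(p)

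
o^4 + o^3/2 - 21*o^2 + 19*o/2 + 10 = (o - 4)*(o - 1)*(o + 1/2)*(o + 5)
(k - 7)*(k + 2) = k^2 - 5*k - 14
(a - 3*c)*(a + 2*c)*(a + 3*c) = a^3 + 2*a^2*c - 9*a*c^2 - 18*c^3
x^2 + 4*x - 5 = (x - 1)*(x + 5)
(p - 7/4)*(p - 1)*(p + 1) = p^3 - 7*p^2/4 - p + 7/4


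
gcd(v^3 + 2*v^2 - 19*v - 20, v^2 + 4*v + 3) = v + 1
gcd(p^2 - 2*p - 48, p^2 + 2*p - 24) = p + 6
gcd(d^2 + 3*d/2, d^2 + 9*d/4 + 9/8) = d + 3/2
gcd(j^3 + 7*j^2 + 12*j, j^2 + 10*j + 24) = j + 4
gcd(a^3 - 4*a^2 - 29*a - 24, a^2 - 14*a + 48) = a - 8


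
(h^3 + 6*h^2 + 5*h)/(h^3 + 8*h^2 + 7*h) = (h + 5)/(h + 7)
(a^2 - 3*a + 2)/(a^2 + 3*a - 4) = (a - 2)/(a + 4)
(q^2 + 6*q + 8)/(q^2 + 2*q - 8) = (q + 2)/(q - 2)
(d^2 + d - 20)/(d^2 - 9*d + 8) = (d^2 + d - 20)/(d^2 - 9*d + 8)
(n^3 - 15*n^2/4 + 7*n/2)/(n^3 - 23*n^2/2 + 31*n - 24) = n*(4*n - 7)/(2*(2*n^2 - 19*n + 24))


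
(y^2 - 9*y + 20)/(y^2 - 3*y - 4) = (y - 5)/(y + 1)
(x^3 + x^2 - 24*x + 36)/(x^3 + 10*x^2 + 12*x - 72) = (x - 3)/(x + 6)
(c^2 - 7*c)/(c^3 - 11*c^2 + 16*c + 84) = c/(c^2 - 4*c - 12)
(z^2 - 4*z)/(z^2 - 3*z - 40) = z*(4 - z)/(-z^2 + 3*z + 40)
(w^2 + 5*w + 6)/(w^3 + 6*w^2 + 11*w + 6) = 1/(w + 1)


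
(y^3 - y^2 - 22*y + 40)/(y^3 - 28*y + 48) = (y + 5)/(y + 6)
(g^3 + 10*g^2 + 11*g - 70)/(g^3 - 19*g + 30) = (g + 7)/(g - 3)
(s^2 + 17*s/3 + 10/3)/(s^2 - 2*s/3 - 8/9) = 3*(s + 5)/(3*s - 4)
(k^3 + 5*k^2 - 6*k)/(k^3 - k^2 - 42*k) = (k - 1)/(k - 7)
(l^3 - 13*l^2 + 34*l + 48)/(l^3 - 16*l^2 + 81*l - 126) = (l^2 - 7*l - 8)/(l^2 - 10*l + 21)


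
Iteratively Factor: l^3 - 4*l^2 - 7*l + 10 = (l - 1)*(l^2 - 3*l - 10) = (l - 5)*(l - 1)*(l + 2)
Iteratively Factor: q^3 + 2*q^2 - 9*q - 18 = (q + 3)*(q^2 - q - 6) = (q - 3)*(q + 3)*(q + 2)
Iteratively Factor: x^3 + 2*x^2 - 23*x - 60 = (x + 3)*(x^2 - x - 20) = (x - 5)*(x + 3)*(x + 4)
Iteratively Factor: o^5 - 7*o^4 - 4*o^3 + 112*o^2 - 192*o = (o - 3)*(o^4 - 4*o^3 - 16*o^2 + 64*o) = (o - 4)*(o - 3)*(o^3 - 16*o) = (o - 4)^2*(o - 3)*(o^2 + 4*o) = (o - 4)^2*(o - 3)*(o + 4)*(o)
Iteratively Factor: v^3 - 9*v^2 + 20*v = (v)*(v^2 - 9*v + 20) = v*(v - 5)*(v - 4)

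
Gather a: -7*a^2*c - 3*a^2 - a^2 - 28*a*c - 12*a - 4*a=a^2*(-7*c - 4) + a*(-28*c - 16)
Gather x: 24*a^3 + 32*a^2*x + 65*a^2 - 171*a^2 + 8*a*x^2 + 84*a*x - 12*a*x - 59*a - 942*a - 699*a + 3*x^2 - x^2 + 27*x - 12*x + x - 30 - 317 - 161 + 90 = 24*a^3 - 106*a^2 - 1700*a + x^2*(8*a + 2) + x*(32*a^2 + 72*a + 16) - 418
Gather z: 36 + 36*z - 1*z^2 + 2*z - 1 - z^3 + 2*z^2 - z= -z^3 + z^2 + 37*z + 35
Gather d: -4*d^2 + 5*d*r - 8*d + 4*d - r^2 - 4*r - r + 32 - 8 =-4*d^2 + d*(5*r - 4) - r^2 - 5*r + 24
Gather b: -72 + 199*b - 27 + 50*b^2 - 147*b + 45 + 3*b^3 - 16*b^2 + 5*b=3*b^3 + 34*b^2 + 57*b - 54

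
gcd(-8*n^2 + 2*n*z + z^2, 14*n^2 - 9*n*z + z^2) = -2*n + z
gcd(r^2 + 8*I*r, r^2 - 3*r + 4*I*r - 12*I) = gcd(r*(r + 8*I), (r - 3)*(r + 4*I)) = 1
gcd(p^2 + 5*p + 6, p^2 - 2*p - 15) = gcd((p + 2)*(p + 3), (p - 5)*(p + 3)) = p + 3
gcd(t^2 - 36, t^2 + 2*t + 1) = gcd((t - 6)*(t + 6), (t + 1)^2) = 1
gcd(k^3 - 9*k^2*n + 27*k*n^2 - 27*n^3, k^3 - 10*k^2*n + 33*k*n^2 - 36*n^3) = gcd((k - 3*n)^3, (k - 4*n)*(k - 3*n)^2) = k^2 - 6*k*n + 9*n^2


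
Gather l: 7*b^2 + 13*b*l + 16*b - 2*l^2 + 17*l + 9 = 7*b^2 + 16*b - 2*l^2 + l*(13*b + 17) + 9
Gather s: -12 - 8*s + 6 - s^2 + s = -s^2 - 7*s - 6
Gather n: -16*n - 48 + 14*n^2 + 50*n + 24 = 14*n^2 + 34*n - 24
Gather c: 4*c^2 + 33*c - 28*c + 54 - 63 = 4*c^2 + 5*c - 9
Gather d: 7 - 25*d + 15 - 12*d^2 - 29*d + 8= -12*d^2 - 54*d + 30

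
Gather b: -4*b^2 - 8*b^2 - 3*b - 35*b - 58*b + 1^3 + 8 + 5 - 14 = -12*b^2 - 96*b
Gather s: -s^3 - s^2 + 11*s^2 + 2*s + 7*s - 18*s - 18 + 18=-s^3 + 10*s^2 - 9*s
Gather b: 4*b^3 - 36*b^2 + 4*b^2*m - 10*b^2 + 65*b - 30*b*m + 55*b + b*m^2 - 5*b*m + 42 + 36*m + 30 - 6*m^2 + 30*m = 4*b^3 + b^2*(4*m - 46) + b*(m^2 - 35*m + 120) - 6*m^2 + 66*m + 72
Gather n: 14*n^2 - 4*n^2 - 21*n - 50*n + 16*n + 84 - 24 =10*n^2 - 55*n + 60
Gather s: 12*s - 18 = 12*s - 18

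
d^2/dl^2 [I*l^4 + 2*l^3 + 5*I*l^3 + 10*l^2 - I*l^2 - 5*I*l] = 12*I*l^2 + l*(12 + 30*I) + 20 - 2*I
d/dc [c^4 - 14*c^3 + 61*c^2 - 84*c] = 4*c^3 - 42*c^2 + 122*c - 84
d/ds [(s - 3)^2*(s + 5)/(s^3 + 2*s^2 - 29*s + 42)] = (3*s^2 + 2*s + 47)/(s^4 + 10*s^3 - 3*s^2 - 140*s + 196)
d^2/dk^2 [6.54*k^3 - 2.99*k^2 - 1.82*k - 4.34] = 39.24*k - 5.98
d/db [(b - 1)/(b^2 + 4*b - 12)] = (b^2 + 4*b - 2*(b - 1)*(b + 2) - 12)/(b^2 + 4*b - 12)^2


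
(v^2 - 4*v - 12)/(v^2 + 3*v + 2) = (v - 6)/(v + 1)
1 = 1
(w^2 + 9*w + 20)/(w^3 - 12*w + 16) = (w + 5)/(w^2 - 4*w + 4)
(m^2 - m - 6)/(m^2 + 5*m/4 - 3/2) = 4*(m - 3)/(4*m - 3)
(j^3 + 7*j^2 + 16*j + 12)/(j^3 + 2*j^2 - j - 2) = (j^2 + 5*j + 6)/(j^2 - 1)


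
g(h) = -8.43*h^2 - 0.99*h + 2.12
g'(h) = -16.86*h - 0.99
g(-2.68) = -55.77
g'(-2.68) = 44.19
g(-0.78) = -2.24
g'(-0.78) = 12.16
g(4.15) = -147.17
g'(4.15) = -70.96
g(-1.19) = -8.64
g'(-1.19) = 19.07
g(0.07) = 2.01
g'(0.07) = -2.17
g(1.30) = -13.41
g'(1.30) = -22.91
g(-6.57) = -355.26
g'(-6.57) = 109.78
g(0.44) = 0.05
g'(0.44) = -8.41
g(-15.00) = -1879.78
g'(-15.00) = 251.91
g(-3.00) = -70.78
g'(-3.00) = 49.59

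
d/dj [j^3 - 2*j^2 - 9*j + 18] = 3*j^2 - 4*j - 9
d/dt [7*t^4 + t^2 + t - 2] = 28*t^3 + 2*t + 1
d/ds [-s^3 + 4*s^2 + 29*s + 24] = -3*s^2 + 8*s + 29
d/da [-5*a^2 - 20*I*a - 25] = -10*a - 20*I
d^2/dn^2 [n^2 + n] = 2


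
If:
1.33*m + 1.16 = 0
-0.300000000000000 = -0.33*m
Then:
No Solution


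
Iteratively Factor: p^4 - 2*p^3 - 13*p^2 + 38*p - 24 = (p + 4)*(p^3 - 6*p^2 + 11*p - 6) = (p - 2)*(p + 4)*(p^2 - 4*p + 3) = (p - 3)*(p - 2)*(p + 4)*(p - 1)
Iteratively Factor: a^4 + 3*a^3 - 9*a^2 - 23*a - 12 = (a + 1)*(a^3 + 2*a^2 - 11*a - 12) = (a + 1)*(a + 4)*(a^2 - 2*a - 3) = (a - 3)*(a + 1)*(a + 4)*(a + 1)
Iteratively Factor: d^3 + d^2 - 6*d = (d + 3)*(d^2 - 2*d) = (d - 2)*(d + 3)*(d)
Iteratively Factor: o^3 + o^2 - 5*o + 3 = (o + 3)*(o^2 - 2*o + 1) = (o - 1)*(o + 3)*(o - 1)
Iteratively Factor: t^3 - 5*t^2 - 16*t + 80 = (t + 4)*(t^2 - 9*t + 20) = (t - 4)*(t + 4)*(t - 5)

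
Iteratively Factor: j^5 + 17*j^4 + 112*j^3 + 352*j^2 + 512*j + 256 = (j + 1)*(j^4 + 16*j^3 + 96*j^2 + 256*j + 256) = (j + 1)*(j + 4)*(j^3 + 12*j^2 + 48*j + 64) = (j + 1)*(j + 4)^2*(j^2 + 8*j + 16) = (j + 1)*(j + 4)^3*(j + 4)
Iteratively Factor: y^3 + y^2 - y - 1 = (y + 1)*(y^2 - 1) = (y - 1)*(y + 1)*(y + 1)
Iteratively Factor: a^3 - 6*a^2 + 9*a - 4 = (a - 1)*(a^2 - 5*a + 4) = (a - 1)^2*(a - 4)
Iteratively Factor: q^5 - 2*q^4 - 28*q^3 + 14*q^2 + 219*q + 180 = (q - 4)*(q^4 + 2*q^3 - 20*q^2 - 66*q - 45) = (q - 4)*(q + 3)*(q^3 - q^2 - 17*q - 15) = (q - 5)*(q - 4)*(q + 3)*(q^2 + 4*q + 3) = (q - 5)*(q - 4)*(q + 1)*(q + 3)*(q + 3)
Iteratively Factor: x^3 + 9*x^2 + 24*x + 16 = (x + 4)*(x^2 + 5*x + 4) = (x + 1)*(x + 4)*(x + 4)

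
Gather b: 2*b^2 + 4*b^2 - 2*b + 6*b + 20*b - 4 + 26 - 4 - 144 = 6*b^2 + 24*b - 126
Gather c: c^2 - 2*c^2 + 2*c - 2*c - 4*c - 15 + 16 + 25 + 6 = -c^2 - 4*c + 32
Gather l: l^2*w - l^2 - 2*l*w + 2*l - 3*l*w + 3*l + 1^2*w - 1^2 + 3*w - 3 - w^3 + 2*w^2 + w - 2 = l^2*(w - 1) + l*(5 - 5*w) - w^3 + 2*w^2 + 5*w - 6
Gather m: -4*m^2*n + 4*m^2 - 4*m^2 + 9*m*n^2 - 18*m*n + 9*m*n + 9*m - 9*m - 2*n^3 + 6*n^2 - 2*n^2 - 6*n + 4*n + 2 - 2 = -4*m^2*n + m*(9*n^2 - 9*n) - 2*n^3 + 4*n^2 - 2*n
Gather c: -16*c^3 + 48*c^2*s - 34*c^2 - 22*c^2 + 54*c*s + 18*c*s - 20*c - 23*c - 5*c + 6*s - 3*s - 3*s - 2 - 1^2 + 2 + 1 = -16*c^3 + c^2*(48*s - 56) + c*(72*s - 48)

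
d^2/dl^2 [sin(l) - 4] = -sin(l)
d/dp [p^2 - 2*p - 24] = 2*p - 2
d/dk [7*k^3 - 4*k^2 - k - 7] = 21*k^2 - 8*k - 1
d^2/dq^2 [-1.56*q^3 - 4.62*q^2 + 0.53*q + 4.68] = -9.36*q - 9.24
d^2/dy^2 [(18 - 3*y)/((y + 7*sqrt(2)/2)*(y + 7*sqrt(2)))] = 12*(-2*y^3 + 36*y^2 + 294*y + 378*sqrt(2)*y + 1029*sqrt(2) + 2058)/(4*y^6 + 126*sqrt(2)*y^5 + 3234*y^4 + 21609*sqrt(2)*y^3 + 158466*y^2 + 302526*sqrt(2)*y + 470596)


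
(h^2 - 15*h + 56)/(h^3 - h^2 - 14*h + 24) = (h^2 - 15*h + 56)/(h^3 - h^2 - 14*h + 24)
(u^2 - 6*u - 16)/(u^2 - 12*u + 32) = (u + 2)/(u - 4)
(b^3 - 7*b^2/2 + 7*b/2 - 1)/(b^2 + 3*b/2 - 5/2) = (2*b^2 - 5*b + 2)/(2*b + 5)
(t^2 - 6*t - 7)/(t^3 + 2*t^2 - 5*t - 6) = (t - 7)/(t^2 + t - 6)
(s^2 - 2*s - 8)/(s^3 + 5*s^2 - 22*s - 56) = 1/(s + 7)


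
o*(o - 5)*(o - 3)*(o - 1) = o^4 - 9*o^3 + 23*o^2 - 15*o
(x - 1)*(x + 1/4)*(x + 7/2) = x^3 + 11*x^2/4 - 23*x/8 - 7/8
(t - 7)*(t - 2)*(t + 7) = t^3 - 2*t^2 - 49*t + 98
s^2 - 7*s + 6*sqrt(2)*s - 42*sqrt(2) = (s - 7)*(s + 6*sqrt(2))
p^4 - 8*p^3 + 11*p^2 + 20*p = p*(p - 5)*(p - 4)*(p + 1)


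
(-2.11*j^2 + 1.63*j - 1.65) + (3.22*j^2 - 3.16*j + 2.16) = 1.11*j^2 - 1.53*j + 0.51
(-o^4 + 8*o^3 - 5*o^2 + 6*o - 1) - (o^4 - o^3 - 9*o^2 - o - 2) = -2*o^4 + 9*o^3 + 4*o^2 + 7*o + 1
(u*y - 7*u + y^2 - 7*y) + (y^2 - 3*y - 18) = u*y - 7*u + 2*y^2 - 10*y - 18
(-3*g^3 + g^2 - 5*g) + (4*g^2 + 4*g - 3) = -3*g^3 + 5*g^2 - g - 3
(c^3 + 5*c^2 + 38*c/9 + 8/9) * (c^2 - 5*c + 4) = c^5 - 151*c^3/9 - 2*c^2/9 + 112*c/9 + 32/9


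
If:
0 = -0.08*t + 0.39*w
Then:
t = 4.875*w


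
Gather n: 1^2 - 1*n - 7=-n - 6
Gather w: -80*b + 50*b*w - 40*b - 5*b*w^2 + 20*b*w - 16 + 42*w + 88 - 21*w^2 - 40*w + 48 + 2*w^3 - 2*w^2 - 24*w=-120*b + 2*w^3 + w^2*(-5*b - 23) + w*(70*b - 22) + 120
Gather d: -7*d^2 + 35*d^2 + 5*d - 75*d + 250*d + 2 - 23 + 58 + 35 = 28*d^2 + 180*d + 72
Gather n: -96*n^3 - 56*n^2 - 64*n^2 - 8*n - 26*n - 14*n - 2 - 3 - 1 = -96*n^3 - 120*n^2 - 48*n - 6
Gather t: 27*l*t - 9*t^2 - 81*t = -9*t^2 + t*(27*l - 81)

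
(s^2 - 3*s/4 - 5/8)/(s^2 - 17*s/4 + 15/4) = (s + 1/2)/(s - 3)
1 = 1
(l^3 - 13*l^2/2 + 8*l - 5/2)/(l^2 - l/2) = l - 6 + 5/l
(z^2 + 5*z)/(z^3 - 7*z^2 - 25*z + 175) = z/(z^2 - 12*z + 35)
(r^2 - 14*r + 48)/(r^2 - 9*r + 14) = (r^2 - 14*r + 48)/(r^2 - 9*r + 14)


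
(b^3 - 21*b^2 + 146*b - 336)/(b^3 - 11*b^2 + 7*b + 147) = (b^2 - 14*b + 48)/(b^2 - 4*b - 21)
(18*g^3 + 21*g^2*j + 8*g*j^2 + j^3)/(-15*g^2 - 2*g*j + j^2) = (-6*g^2 - 5*g*j - j^2)/(5*g - j)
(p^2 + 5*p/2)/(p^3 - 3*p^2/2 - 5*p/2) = (2*p + 5)/(2*p^2 - 3*p - 5)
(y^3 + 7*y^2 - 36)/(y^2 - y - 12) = (y^2 + 4*y - 12)/(y - 4)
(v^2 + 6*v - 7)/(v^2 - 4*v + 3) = (v + 7)/(v - 3)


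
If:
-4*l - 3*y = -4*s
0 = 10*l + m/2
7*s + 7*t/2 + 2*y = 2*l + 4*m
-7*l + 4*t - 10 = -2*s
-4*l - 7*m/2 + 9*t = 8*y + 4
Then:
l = -670/4721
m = 13400/4721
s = 1676/4721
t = 9792/4721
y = 3128/4721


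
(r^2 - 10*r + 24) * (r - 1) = r^3 - 11*r^2 + 34*r - 24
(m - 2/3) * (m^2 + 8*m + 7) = m^3 + 22*m^2/3 + 5*m/3 - 14/3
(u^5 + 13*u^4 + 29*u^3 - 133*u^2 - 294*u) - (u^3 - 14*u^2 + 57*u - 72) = u^5 + 13*u^4 + 28*u^3 - 119*u^2 - 351*u + 72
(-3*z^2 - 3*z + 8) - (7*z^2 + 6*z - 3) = -10*z^2 - 9*z + 11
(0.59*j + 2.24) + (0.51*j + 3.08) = 1.1*j + 5.32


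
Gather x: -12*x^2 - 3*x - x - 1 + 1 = -12*x^2 - 4*x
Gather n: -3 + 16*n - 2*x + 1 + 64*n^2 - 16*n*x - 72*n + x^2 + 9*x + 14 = 64*n^2 + n*(-16*x - 56) + x^2 + 7*x + 12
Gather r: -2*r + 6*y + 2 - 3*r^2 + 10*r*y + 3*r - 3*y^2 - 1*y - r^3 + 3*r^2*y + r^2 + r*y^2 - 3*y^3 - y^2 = -r^3 + r^2*(3*y - 2) + r*(y^2 + 10*y + 1) - 3*y^3 - 4*y^2 + 5*y + 2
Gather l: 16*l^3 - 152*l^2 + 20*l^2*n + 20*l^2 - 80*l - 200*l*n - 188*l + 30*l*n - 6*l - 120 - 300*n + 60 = 16*l^3 + l^2*(20*n - 132) + l*(-170*n - 274) - 300*n - 60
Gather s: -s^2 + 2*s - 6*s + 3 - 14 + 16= -s^2 - 4*s + 5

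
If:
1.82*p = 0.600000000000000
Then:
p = 0.33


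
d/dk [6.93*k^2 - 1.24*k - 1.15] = 13.86*k - 1.24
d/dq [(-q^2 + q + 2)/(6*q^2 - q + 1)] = (-5*q^2 - 26*q + 3)/(36*q^4 - 12*q^3 + 13*q^2 - 2*q + 1)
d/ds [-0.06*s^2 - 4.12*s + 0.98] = -0.12*s - 4.12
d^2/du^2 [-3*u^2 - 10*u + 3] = -6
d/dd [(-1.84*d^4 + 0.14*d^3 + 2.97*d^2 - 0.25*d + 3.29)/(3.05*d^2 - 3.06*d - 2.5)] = (-11.224*d^5 + 17.3182*d^4 + 17.5432*d^3 - 9.3757*d^2 - 34.919*d + 10.6924)/(9.3025*d^4 - 18.666*d^3 - 5.8864*d^2 + 15.3*d + 6.25)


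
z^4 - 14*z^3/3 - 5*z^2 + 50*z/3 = z*(z - 5)*(z - 5/3)*(z + 2)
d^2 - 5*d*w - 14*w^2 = (d - 7*w)*(d + 2*w)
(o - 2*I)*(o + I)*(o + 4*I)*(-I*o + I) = -I*o^4 + 3*o^3 + I*o^3 - 3*o^2 - 6*I*o^2 + 8*o + 6*I*o - 8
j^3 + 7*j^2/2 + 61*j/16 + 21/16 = (j + 3/4)*(j + 1)*(j + 7/4)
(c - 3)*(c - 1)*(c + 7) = c^3 + 3*c^2 - 25*c + 21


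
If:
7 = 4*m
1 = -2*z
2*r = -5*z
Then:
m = 7/4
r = 5/4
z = -1/2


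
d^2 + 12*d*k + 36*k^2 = (d + 6*k)^2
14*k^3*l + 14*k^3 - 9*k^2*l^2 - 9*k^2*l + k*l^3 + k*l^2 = (-7*k + l)*(-2*k + l)*(k*l + k)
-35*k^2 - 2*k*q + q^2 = (-7*k + q)*(5*k + q)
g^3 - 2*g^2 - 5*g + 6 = (g - 3)*(g - 1)*(g + 2)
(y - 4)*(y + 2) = y^2 - 2*y - 8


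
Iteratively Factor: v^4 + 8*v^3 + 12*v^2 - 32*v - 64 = (v - 2)*(v^3 + 10*v^2 + 32*v + 32) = (v - 2)*(v + 4)*(v^2 + 6*v + 8) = (v - 2)*(v + 2)*(v + 4)*(v + 4)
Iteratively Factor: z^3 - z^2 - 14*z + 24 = (z + 4)*(z^2 - 5*z + 6) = (z - 3)*(z + 4)*(z - 2)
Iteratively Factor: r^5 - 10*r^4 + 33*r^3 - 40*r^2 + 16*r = (r - 4)*(r^4 - 6*r^3 + 9*r^2 - 4*r) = (r - 4)*(r - 1)*(r^3 - 5*r^2 + 4*r) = r*(r - 4)*(r - 1)*(r^2 - 5*r + 4) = r*(r - 4)*(r - 1)^2*(r - 4)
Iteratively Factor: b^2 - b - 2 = (b + 1)*(b - 2)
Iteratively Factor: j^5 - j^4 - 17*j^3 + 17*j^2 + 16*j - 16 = (j + 4)*(j^4 - 5*j^3 + 3*j^2 + 5*j - 4) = (j + 1)*(j + 4)*(j^3 - 6*j^2 + 9*j - 4) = (j - 4)*(j + 1)*(j + 4)*(j^2 - 2*j + 1) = (j - 4)*(j - 1)*(j + 1)*(j + 4)*(j - 1)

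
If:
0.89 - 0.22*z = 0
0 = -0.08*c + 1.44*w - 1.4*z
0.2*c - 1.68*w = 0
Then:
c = 61.95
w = 7.37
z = 4.05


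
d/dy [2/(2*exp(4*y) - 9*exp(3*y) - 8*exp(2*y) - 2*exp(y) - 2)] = (-16*exp(3*y) + 54*exp(2*y) + 32*exp(y) + 4)*exp(y)/(-2*exp(4*y) + 9*exp(3*y) + 8*exp(2*y) + 2*exp(y) + 2)^2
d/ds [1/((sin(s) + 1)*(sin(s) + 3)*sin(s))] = (-8*sin(s) + 3*cos(s)^2 - 6)*cos(s)/((sin(s) + 1)^2*(sin(s) + 3)^2*sin(s)^2)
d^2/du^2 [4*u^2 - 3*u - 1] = 8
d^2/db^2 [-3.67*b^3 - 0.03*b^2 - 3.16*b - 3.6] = -22.02*b - 0.06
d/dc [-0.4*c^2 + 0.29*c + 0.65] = 0.29 - 0.8*c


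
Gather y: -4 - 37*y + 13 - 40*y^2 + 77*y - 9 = -40*y^2 + 40*y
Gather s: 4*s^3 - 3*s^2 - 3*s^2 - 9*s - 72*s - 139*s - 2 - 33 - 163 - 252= 4*s^3 - 6*s^2 - 220*s - 450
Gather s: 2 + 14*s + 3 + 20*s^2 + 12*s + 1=20*s^2 + 26*s + 6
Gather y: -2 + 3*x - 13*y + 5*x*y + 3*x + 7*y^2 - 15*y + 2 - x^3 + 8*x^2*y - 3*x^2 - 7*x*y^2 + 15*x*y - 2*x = -x^3 - 3*x^2 + 4*x + y^2*(7 - 7*x) + y*(8*x^2 + 20*x - 28)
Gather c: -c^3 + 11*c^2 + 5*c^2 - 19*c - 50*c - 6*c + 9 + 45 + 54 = -c^3 + 16*c^2 - 75*c + 108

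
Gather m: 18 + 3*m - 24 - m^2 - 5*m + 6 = -m^2 - 2*m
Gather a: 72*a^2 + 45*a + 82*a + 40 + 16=72*a^2 + 127*a + 56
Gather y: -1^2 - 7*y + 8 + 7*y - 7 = 0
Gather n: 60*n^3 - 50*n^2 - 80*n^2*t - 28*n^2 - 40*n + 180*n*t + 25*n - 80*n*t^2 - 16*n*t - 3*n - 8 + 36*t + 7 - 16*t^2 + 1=60*n^3 + n^2*(-80*t - 78) + n*(-80*t^2 + 164*t - 18) - 16*t^2 + 36*t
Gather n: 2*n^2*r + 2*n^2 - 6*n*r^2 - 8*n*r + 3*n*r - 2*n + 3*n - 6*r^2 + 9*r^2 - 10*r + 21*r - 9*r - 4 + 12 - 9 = n^2*(2*r + 2) + n*(-6*r^2 - 5*r + 1) + 3*r^2 + 2*r - 1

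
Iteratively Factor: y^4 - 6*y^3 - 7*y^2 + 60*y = (y - 5)*(y^3 - y^2 - 12*y) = (y - 5)*(y + 3)*(y^2 - 4*y) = y*(y - 5)*(y + 3)*(y - 4)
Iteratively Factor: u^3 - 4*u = (u + 2)*(u^2 - 2*u) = u*(u + 2)*(u - 2)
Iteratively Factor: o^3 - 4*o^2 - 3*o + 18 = (o - 3)*(o^2 - o - 6) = (o - 3)*(o + 2)*(o - 3)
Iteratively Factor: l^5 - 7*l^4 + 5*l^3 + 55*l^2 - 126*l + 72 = (l - 2)*(l^4 - 5*l^3 - 5*l^2 + 45*l - 36) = (l - 3)*(l - 2)*(l^3 - 2*l^2 - 11*l + 12) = (l - 4)*(l - 3)*(l - 2)*(l^2 + 2*l - 3) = (l - 4)*(l - 3)*(l - 2)*(l + 3)*(l - 1)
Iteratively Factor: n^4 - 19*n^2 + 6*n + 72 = (n + 2)*(n^3 - 2*n^2 - 15*n + 36) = (n - 3)*(n + 2)*(n^2 + n - 12) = (n - 3)*(n + 2)*(n + 4)*(n - 3)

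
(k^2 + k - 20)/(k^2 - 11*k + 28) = (k + 5)/(k - 7)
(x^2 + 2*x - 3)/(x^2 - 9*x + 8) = (x + 3)/(x - 8)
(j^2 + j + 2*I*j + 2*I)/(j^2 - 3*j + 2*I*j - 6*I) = (j + 1)/(j - 3)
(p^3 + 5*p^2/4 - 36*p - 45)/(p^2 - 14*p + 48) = (4*p^2 + 29*p + 30)/(4*(p - 8))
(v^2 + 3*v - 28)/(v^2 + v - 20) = (v + 7)/(v + 5)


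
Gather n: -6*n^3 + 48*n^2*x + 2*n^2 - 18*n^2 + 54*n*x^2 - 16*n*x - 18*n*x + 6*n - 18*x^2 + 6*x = -6*n^3 + n^2*(48*x - 16) + n*(54*x^2 - 34*x + 6) - 18*x^2 + 6*x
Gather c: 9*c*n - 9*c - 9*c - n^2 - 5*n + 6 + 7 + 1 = c*(9*n - 18) - n^2 - 5*n + 14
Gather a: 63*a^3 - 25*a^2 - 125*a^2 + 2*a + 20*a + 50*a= 63*a^3 - 150*a^2 + 72*a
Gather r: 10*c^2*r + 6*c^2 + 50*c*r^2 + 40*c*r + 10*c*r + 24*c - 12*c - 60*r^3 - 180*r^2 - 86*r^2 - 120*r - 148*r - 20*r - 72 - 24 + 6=6*c^2 + 12*c - 60*r^3 + r^2*(50*c - 266) + r*(10*c^2 + 50*c - 288) - 90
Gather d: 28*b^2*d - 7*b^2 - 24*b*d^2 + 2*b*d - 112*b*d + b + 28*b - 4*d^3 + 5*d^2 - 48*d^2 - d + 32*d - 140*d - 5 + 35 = -7*b^2 + 29*b - 4*d^3 + d^2*(-24*b - 43) + d*(28*b^2 - 110*b - 109) + 30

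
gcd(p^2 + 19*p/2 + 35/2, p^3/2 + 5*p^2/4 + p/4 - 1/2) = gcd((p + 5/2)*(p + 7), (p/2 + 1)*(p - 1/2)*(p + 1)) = 1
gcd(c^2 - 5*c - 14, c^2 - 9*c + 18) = 1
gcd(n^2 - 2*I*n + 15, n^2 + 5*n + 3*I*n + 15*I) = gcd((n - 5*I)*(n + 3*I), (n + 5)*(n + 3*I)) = n + 3*I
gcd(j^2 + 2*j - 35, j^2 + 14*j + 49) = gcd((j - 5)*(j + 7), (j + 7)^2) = j + 7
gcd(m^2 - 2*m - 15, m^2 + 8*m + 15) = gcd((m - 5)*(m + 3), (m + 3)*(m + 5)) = m + 3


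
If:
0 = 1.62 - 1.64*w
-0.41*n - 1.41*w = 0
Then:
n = -3.40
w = 0.99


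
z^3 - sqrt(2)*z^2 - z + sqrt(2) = (z - 1)*(z + 1)*(z - sqrt(2))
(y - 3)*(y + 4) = y^2 + y - 12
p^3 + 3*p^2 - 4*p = p*(p - 1)*(p + 4)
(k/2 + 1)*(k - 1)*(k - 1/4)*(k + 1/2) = k^4/2 + 5*k^3/8 - 15*k^2/16 - 5*k/16 + 1/8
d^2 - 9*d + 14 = (d - 7)*(d - 2)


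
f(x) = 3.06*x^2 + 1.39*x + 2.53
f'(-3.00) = -16.97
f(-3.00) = 25.90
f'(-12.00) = -72.05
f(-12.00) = 426.49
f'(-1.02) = -4.85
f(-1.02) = 4.30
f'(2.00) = 13.63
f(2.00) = 17.55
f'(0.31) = 3.29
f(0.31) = 3.25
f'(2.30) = 15.47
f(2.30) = 21.91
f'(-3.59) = -20.58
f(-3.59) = 36.98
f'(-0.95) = -4.42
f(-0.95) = 3.97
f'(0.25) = 2.92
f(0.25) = 3.07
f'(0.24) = 2.86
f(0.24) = 3.04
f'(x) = 6.12*x + 1.39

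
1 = 1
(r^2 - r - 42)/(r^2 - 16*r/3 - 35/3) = 3*(r + 6)/(3*r + 5)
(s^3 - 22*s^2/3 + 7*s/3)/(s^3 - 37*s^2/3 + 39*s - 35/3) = s/(s - 5)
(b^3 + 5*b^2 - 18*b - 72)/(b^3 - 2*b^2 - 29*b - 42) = (b^2 + 2*b - 24)/(b^2 - 5*b - 14)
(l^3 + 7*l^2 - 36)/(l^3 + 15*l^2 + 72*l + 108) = (l - 2)/(l + 6)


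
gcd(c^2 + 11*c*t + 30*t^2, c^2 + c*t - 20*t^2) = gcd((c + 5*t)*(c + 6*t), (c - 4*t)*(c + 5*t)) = c + 5*t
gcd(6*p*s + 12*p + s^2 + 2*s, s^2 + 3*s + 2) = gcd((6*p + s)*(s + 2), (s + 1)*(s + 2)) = s + 2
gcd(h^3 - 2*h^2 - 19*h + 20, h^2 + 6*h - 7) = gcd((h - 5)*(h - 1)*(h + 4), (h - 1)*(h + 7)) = h - 1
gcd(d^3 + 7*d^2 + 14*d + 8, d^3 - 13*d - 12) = d + 1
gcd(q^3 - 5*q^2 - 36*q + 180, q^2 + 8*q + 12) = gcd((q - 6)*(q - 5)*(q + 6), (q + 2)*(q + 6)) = q + 6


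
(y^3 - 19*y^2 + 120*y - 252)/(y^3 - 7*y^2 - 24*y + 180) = (y - 7)/(y + 5)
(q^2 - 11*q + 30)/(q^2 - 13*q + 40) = (q - 6)/(q - 8)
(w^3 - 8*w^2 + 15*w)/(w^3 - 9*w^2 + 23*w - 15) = w/(w - 1)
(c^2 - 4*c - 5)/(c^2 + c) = (c - 5)/c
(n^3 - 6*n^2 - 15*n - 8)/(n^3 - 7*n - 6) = (n^2 - 7*n - 8)/(n^2 - n - 6)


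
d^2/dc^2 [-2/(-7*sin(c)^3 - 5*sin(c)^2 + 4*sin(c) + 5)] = 2*(-441*sin(c)^6 - 385*sin(c)^5 + 544*sin(c)^4 + 305*sin(c)^3 - 134*sin(c)^2 + 110*sin(c) + 82)/(7*sin(c)^3 + 5*sin(c)^2 - 4*sin(c) - 5)^3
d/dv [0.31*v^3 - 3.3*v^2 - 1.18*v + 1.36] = 0.93*v^2 - 6.6*v - 1.18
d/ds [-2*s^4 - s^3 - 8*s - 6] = -8*s^3 - 3*s^2 - 8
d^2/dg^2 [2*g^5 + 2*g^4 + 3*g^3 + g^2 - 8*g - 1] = 40*g^3 + 24*g^2 + 18*g + 2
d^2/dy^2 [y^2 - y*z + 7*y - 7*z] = 2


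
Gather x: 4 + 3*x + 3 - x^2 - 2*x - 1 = -x^2 + x + 6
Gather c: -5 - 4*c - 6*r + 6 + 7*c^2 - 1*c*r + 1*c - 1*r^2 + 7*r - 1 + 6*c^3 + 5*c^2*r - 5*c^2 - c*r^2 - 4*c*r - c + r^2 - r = 6*c^3 + c^2*(5*r + 2) + c*(-r^2 - 5*r - 4)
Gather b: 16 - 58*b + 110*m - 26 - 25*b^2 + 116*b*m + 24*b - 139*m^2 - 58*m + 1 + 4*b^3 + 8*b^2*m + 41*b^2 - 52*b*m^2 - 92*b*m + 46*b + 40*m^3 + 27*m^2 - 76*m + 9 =4*b^3 + b^2*(8*m + 16) + b*(-52*m^2 + 24*m + 12) + 40*m^3 - 112*m^2 - 24*m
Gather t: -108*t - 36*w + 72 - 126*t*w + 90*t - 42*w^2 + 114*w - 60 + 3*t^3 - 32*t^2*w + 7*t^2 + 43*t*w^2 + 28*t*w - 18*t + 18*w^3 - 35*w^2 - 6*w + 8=3*t^3 + t^2*(7 - 32*w) + t*(43*w^2 - 98*w - 36) + 18*w^3 - 77*w^2 + 72*w + 20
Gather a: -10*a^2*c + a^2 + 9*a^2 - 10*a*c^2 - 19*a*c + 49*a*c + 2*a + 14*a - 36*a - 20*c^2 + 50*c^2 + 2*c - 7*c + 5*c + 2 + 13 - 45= a^2*(10 - 10*c) + a*(-10*c^2 + 30*c - 20) + 30*c^2 - 30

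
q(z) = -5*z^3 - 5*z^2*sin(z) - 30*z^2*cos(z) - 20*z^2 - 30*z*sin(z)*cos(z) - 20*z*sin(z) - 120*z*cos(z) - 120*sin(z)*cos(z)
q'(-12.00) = 108.47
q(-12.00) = 3180.82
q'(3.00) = 30.35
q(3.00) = 323.22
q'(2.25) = 387.78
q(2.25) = 143.74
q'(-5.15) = 31.55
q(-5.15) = 63.63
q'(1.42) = 221.61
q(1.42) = -151.53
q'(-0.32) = -142.03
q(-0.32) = 62.76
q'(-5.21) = 40.18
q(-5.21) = 61.48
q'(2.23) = 391.42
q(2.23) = 135.95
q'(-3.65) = -149.29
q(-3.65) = -49.22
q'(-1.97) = 156.09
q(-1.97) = -126.26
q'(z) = 30*z^2*sin(z) - 5*z^2*cos(z) - 15*z^2 + 30*z*sin(z)^2 + 110*z*sin(z) - 30*z*cos(z)^2 - 80*z*cos(z) - 40*z + 120*sin(z)^2 - 30*sin(z)*cos(z) - 20*sin(z) - 120*cos(z)^2 - 120*cos(z)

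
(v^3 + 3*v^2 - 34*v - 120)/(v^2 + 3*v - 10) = (v^2 - 2*v - 24)/(v - 2)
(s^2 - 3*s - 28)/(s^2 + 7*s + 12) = (s - 7)/(s + 3)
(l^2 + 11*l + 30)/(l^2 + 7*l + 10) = (l + 6)/(l + 2)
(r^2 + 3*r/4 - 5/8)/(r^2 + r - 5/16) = 2*(2*r - 1)/(4*r - 1)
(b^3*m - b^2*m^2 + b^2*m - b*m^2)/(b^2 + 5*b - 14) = b*m*(b^2 - b*m + b - m)/(b^2 + 5*b - 14)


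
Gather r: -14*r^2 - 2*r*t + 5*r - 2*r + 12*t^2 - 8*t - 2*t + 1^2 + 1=-14*r^2 + r*(3 - 2*t) + 12*t^2 - 10*t + 2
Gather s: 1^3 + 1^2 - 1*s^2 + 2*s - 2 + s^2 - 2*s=0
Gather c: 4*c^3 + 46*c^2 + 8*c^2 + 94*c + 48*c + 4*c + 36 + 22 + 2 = 4*c^3 + 54*c^2 + 146*c + 60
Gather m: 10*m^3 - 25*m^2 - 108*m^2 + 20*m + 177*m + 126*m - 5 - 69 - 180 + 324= 10*m^3 - 133*m^2 + 323*m + 70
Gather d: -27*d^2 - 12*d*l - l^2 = -27*d^2 - 12*d*l - l^2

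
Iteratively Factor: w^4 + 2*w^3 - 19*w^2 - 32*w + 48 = (w - 1)*(w^3 + 3*w^2 - 16*w - 48) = (w - 4)*(w - 1)*(w^2 + 7*w + 12) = (w - 4)*(w - 1)*(w + 3)*(w + 4)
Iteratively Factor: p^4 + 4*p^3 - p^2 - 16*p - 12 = (p + 1)*(p^3 + 3*p^2 - 4*p - 12) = (p + 1)*(p + 3)*(p^2 - 4) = (p - 2)*(p + 1)*(p + 3)*(p + 2)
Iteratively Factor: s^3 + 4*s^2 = (s + 4)*(s^2) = s*(s + 4)*(s)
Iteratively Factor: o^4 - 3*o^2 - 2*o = (o)*(o^3 - 3*o - 2) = o*(o + 1)*(o^2 - o - 2) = o*(o - 2)*(o + 1)*(o + 1)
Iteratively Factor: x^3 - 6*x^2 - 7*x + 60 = (x - 4)*(x^2 - 2*x - 15) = (x - 5)*(x - 4)*(x + 3)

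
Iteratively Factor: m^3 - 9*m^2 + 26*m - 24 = (m - 3)*(m^2 - 6*m + 8) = (m - 4)*(m - 3)*(m - 2)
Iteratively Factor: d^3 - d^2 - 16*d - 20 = (d + 2)*(d^2 - 3*d - 10) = (d - 5)*(d + 2)*(d + 2)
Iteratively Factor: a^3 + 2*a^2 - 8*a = (a - 2)*(a^2 + 4*a) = (a - 2)*(a + 4)*(a)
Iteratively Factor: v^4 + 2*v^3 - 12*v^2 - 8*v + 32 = (v + 4)*(v^3 - 2*v^2 - 4*v + 8) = (v + 2)*(v + 4)*(v^2 - 4*v + 4) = (v - 2)*(v + 2)*(v + 4)*(v - 2)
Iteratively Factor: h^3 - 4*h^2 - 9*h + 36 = (h - 4)*(h^2 - 9) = (h - 4)*(h + 3)*(h - 3)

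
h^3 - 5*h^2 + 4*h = h*(h - 4)*(h - 1)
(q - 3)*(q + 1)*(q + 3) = q^3 + q^2 - 9*q - 9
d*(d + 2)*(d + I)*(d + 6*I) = d^4 + 2*d^3 + 7*I*d^3 - 6*d^2 + 14*I*d^2 - 12*d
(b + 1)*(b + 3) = b^2 + 4*b + 3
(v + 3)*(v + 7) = v^2 + 10*v + 21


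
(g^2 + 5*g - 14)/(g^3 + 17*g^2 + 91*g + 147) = (g - 2)/(g^2 + 10*g + 21)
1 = 1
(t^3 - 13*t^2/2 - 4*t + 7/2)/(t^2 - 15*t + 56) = (2*t^2 + t - 1)/(2*(t - 8))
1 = 1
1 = 1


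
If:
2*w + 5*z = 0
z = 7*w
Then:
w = 0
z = 0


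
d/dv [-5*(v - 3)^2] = 30 - 10*v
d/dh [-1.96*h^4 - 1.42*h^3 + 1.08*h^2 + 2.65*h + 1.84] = -7.84*h^3 - 4.26*h^2 + 2.16*h + 2.65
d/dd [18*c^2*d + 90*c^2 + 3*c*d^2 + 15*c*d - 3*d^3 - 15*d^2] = 18*c^2 + 6*c*d + 15*c - 9*d^2 - 30*d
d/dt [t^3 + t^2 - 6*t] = 3*t^2 + 2*t - 6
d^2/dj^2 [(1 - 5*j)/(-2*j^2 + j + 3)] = 2*((7 - 30*j)*(-2*j^2 + j + 3) - (4*j - 1)^2*(5*j - 1))/(-2*j^2 + j + 3)^3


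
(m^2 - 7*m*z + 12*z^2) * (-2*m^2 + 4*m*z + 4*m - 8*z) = -2*m^4 + 18*m^3*z + 4*m^3 - 52*m^2*z^2 - 36*m^2*z + 48*m*z^3 + 104*m*z^2 - 96*z^3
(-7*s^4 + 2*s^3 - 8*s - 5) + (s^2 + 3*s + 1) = -7*s^4 + 2*s^3 + s^2 - 5*s - 4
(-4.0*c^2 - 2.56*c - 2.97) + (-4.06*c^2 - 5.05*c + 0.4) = -8.06*c^2 - 7.61*c - 2.57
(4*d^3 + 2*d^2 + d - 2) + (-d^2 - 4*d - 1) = 4*d^3 + d^2 - 3*d - 3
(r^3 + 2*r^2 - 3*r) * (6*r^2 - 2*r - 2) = 6*r^5 + 10*r^4 - 24*r^3 + 2*r^2 + 6*r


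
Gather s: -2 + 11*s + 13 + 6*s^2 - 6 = 6*s^2 + 11*s + 5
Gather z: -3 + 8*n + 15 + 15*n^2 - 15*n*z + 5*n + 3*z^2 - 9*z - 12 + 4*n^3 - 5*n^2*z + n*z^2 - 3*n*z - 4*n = 4*n^3 + 15*n^2 + 9*n + z^2*(n + 3) + z*(-5*n^2 - 18*n - 9)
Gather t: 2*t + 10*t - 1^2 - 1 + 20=12*t + 18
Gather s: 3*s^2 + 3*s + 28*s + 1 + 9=3*s^2 + 31*s + 10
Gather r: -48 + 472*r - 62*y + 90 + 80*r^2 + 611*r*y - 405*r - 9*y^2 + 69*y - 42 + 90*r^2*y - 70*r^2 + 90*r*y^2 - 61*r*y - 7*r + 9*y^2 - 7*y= r^2*(90*y + 10) + r*(90*y^2 + 550*y + 60)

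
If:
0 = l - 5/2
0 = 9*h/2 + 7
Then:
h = -14/9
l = 5/2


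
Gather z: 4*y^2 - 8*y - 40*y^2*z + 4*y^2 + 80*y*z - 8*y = 8*y^2 - 16*y + z*(-40*y^2 + 80*y)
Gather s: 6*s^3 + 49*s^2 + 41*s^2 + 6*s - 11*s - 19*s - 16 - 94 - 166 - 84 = 6*s^3 + 90*s^2 - 24*s - 360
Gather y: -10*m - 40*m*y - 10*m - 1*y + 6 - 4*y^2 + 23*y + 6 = -20*m - 4*y^2 + y*(22 - 40*m) + 12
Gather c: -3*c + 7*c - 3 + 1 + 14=4*c + 12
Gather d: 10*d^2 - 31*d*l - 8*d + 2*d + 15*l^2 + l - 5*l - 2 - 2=10*d^2 + d*(-31*l - 6) + 15*l^2 - 4*l - 4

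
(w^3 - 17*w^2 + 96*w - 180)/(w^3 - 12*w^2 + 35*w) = (w^2 - 12*w + 36)/(w*(w - 7))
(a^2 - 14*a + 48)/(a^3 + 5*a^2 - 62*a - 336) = (a - 6)/(a^2 + 13*a + 42)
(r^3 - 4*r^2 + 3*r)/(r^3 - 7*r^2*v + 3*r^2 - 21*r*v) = (r^2 - 4*r + 3)/(r^2 - 7*r*v + 3*r - 21*v)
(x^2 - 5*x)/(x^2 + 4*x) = (x - 5)/(x + 4)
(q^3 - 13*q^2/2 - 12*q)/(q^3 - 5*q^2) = (q^2 - 13*q/2 - 12)/(q*(q - 5))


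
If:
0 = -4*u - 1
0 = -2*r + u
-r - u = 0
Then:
No Solution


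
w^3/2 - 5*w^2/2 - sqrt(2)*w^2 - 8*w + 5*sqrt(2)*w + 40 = (w/2 + sqrt(2))*(w - 5)*(w - 4*sqrt(2))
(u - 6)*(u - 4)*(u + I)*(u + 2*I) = u^4 - 10*u^3 + 3*I*u^3 + 22*u^2 - 30*I*u^2 + 20*u + 72*I*u - 48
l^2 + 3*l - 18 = (l - 3)*(l + 6)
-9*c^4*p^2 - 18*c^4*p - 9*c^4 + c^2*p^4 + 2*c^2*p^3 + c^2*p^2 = (-3*c + p)*(3*c + p)*(c*p + c)^2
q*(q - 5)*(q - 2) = q^3 - 7*q^2 + 10*q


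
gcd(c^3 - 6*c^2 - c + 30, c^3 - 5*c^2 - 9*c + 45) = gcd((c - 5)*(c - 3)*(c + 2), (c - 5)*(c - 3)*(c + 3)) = c^2 - 8*c + 15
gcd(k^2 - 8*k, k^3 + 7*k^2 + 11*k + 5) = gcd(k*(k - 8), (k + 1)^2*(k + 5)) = 1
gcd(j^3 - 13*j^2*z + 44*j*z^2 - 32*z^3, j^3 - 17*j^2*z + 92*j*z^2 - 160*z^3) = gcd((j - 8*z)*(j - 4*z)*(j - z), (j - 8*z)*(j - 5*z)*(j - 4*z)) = j^2 - 12*j*z + 32*z^2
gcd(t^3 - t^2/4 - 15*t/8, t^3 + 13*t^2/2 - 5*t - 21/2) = t - 3/2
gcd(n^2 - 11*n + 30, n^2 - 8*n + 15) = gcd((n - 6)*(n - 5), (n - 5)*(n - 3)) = n - 5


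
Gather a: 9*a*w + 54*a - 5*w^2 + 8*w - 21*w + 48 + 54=a*(9*w + 54) - 5*w^2 - 13*w + 102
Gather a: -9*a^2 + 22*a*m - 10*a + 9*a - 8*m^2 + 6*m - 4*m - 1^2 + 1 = -9*a^2 + a*(22*m - 1) - 8*m^2 + 2*m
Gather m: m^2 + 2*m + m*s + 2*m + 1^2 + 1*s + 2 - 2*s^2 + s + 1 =m^2 + m*(s + 4) - 2*s^2 + 2*s + 4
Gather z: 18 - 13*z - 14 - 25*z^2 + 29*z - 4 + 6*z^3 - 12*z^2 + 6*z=6*z^3 - 37*z^2 + 22*z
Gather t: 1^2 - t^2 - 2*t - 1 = -t^2 - 2*t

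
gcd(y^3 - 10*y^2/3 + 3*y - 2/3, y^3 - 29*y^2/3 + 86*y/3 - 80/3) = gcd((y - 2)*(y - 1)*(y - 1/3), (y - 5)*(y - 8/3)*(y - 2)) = y - 2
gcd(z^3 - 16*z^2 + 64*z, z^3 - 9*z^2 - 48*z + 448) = z^2 - 16*z + 64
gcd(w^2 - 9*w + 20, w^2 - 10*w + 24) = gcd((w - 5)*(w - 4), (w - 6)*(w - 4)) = w - 4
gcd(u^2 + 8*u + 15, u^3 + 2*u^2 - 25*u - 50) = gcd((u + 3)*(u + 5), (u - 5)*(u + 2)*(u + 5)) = u + 5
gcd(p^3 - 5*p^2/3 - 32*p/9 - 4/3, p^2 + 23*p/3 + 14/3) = p + 2/3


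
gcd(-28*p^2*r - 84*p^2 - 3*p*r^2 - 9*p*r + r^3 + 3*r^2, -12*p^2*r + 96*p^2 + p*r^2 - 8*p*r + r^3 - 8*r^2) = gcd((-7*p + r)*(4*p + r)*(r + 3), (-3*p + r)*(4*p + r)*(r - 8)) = 4*p + r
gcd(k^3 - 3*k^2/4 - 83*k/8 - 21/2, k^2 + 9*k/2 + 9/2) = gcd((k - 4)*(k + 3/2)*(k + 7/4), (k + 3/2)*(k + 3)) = k + 3/2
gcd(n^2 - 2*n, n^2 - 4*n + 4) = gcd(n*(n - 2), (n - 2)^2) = n - 2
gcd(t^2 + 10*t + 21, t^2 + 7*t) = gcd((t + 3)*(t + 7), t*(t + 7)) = t + 7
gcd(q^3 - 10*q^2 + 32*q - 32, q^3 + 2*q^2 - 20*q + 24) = q - 2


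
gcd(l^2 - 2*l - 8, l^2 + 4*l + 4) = l + 2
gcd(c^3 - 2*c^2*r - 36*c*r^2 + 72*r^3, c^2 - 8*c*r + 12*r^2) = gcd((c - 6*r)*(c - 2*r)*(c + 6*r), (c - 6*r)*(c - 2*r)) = c^2 - 8*c*r + 12*r^2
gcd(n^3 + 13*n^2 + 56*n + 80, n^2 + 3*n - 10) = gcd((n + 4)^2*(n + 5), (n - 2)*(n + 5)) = n + 5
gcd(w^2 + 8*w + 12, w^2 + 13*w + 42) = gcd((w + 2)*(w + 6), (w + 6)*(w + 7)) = w + 6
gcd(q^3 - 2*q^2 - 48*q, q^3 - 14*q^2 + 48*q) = q^2 - 8*q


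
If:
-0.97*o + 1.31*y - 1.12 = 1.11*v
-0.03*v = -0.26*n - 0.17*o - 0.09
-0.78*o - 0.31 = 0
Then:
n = 0.136174636174636*y - 0.162641931872701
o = -0.40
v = 1.18018018018018*y - 0.661700161700162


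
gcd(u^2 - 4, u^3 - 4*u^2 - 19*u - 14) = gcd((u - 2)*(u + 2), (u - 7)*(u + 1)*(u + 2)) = u + 2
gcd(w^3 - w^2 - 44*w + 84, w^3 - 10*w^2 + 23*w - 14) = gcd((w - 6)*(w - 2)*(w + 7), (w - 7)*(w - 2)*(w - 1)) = w - 2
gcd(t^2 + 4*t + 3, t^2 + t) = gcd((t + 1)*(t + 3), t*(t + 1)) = t + 1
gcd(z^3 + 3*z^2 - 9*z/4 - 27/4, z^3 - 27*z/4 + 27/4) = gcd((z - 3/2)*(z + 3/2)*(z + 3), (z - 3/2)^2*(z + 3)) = z^2 + 3*z/2 - 9/2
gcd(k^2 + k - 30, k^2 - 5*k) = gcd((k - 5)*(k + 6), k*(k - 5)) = k - 5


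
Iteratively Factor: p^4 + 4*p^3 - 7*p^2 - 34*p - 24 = (p + 2)*(p^3 + 2*p^2 - 11*p - 12) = (p + 2)*(p + 4)*(p^2 - 2*p - 3) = (p - 3)*(p + 2)*(p + 4)*(p + 1)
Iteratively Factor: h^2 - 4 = (h - 2)*(h + 2)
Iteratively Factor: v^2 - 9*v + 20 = (v - 5)*(v - 4)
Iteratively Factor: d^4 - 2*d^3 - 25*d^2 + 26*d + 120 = (d + 2)*(d^3 - 4*d^2 - 17*d + 60) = (d - 5)*(d + 2)*(d^2 + d - 12) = (d - 5)*(d + 2)*(d + 4)*(d - 3)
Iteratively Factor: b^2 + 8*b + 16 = (b + 4)*(b + 4)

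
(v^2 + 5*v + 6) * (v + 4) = v^3 + 9*v^2 + 26*v + 24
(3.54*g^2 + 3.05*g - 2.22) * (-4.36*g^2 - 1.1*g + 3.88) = -15.4344*g^4 - 17.192*g^3 + 20.0594*g^2 + 14.276*g - 8.6136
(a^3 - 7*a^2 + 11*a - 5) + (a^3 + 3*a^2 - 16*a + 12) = 2*a^3 - 4*a^2 - 5*a + 7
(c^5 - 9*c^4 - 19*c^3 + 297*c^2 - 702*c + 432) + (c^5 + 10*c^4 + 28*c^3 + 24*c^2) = 2*c^5 + c^4 + 9*c^3 + 321*c^2 - 702*c + 432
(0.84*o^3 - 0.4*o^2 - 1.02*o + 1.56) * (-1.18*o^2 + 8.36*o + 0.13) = -0.9912*o^5 + 7.4944*o^4 - 2.0312*o^3 - 10.42*o^2 + 12.909*o + 0.2028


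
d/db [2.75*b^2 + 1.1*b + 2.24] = 5.5*b + 1.1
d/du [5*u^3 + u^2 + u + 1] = 15*u^2 + 2*u + 1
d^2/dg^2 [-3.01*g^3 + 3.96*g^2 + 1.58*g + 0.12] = 7.92 - 18.06*g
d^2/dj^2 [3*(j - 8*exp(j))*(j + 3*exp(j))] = -15*j*exp(j) - 288*exp(2*j) - 30*exp(j) + 6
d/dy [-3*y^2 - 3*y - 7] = -6*y - 3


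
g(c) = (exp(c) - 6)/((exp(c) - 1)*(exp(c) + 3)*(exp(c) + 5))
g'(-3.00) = 0.01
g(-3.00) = 0.41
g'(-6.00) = 0.00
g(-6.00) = 0.40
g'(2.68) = -0.00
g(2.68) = 0.00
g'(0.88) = 0.20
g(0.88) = -0.06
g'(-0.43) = 1.07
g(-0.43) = 0.74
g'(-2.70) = 0.01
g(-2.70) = 0.41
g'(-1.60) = 0.05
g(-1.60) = 0.44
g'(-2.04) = 0.03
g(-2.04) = 0.42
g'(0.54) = 0.65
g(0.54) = -0.19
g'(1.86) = 0.01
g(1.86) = 0.00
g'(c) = -(exp(c) - 6)*exp(c)/((exp(c) - 1)*(exp(c) + 3)*(exp(c) + 5)^2) - (exp(c) - 6)*exp(c)/((exp(c) - 1)*(exp(c) + 3)^2*(exp(c) + 5)) - (exp(c) - 6)*exp(c)/((exp(c) - 1)^2*(exp(c) + 3)*(exp(c) + 5)) + exp(c)/((exp(c) - 1)*(exp(c) + 3)*(exp(c) + 5))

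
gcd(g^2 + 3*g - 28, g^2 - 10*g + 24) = g - 4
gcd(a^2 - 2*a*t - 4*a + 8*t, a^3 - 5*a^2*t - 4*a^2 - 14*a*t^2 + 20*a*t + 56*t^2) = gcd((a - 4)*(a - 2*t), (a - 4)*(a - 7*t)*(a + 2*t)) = a - 4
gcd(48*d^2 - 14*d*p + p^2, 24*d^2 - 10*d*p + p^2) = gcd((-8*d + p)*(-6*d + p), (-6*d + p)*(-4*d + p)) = -6*d + p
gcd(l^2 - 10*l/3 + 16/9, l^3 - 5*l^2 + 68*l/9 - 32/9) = l - 8/3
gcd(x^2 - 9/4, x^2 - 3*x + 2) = 1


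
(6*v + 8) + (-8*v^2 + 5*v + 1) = -8*v^2 + 11*v + 9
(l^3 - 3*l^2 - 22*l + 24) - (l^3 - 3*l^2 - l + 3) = 21 - 21*l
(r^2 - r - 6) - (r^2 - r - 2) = -4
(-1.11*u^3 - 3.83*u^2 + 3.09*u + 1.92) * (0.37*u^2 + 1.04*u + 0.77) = -0.4107*u^5 - 2.5715*u^4 - 3.6946*u^3 + 0.9749*u^2 + 4.3761*u + 1.4784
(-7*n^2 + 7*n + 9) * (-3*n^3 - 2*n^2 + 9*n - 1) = 21*n^5 - 7*n^4 - 104*n^3 + 52*n^2 + 74*n - 9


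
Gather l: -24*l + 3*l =-21*l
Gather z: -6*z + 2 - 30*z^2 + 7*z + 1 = -30*z^2 + z + 3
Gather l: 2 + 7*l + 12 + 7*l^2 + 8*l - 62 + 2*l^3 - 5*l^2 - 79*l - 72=2*l^3 + 2*l^2 - 64*l - 120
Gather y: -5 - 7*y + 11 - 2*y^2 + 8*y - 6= -2*y^2 + y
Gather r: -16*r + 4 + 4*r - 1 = 3 - 12*r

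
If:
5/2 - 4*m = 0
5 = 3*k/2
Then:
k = 10/3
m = 5/8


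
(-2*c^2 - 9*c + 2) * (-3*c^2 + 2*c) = 6*c^4 + 23*c^3 - 24*c^2 + 4*c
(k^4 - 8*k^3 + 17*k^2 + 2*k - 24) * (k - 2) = k^5 - 10*k^4 + 33*k^3 - 32*k^2 - 28*k + 48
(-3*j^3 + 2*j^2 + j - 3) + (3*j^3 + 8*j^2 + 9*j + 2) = 10*j^2 + 10*j - 1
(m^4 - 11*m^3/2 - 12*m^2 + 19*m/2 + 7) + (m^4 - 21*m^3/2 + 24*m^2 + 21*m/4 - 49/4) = 2*m^4 - 16*m^3 + 12*m^2 + 59*m/4 - 21/4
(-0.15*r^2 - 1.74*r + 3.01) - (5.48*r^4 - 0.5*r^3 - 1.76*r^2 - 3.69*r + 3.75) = -5.48*r^4 + 0.5*r^3 + 1.61*r^2 + 1.95*r - 0.74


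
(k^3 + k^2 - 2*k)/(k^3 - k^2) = (k + 2)/k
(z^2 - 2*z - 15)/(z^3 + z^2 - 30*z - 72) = (z - 5)/(z^2 - 2*z - 24)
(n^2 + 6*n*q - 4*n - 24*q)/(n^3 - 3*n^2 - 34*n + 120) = (n + 6*q)/(n^2 + n - 30)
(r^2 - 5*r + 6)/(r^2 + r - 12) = (r - 2)/(r + 4)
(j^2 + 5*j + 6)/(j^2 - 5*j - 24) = (j + 2)/(j - 8)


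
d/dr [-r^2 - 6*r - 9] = -2*r - 6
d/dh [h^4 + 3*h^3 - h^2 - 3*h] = 4*h^3 + 9*h^2 - 2*h - 3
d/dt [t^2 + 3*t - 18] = 2*t + 3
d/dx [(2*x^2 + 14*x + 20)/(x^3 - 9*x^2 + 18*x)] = 2*(-x^4 - 14*x^3 + 51*x^2 + 180*x - 180)/(x^2*(x^4 - 18*x^3 + 117*x^2 - 324*x + 324))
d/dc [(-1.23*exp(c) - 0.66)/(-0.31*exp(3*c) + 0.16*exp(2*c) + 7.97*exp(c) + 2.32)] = (-0.7626*exp(3*c) - 0.417*exp(2*c) + 0.2112*exp(c) + 2.4066)*exp(c)/(0.0961*exp(6*c) - 0.0992*exp(5*c) - 4.9158*exp(4*c) + 1.112*exp(3*c) + 64.2633*exp(2*c) + 36.9808*exp(c) + 5.3824)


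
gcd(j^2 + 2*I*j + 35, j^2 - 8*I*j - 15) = j - 5*I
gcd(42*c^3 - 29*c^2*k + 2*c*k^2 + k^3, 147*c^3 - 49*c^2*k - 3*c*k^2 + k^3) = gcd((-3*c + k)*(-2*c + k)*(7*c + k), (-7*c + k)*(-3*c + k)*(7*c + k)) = 21*c^2 - 4*c*k - k^2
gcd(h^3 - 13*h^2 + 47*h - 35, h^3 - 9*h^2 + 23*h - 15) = h^2 - 6*h + 5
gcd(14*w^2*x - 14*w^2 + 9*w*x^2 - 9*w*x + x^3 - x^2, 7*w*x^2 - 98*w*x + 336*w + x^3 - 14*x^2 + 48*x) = 7*w + x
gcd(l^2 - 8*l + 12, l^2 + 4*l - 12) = l - 2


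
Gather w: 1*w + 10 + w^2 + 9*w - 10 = w^2 + 10*w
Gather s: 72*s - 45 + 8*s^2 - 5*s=8*s^2 + 67*s - 45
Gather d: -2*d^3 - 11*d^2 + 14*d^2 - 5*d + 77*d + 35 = -2*d^3 + 3*d^2 + 72*d + 35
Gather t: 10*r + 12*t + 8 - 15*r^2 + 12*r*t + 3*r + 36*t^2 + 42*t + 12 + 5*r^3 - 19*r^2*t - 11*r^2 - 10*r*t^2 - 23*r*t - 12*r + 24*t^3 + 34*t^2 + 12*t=5*r^3 - 26*r^2 + r + 24*t^3 + t^2*(70 - 10*r) + t*(-19*r^2 - 11*r + 66) + 20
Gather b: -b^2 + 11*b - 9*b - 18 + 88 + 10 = -b^2 + 2*b + 80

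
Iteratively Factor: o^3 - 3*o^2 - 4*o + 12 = (o + 2)*(o^2 - 5*o + 6) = (o - 3)*(o + 2)*(o - 2)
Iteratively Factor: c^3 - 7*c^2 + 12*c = (c)*(c^2 - 7*c + 12) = c*(c - 4)*(c - 3)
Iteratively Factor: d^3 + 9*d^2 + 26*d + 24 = (d + 3)*(d^2 + 6*d + 8) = (d + 3)*(d + 4)*(d + 2)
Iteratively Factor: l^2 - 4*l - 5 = (l + 1)*(l - 5)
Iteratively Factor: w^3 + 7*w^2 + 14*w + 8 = (w + 2)*(w^2 + 5*w + 4) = (w + 2)*(w + 4)*(w + 1)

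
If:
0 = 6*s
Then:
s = 0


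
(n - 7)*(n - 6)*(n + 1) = n^3 - 12*n^2 + 29*n + 42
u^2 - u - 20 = (u - 5)*(u + 4)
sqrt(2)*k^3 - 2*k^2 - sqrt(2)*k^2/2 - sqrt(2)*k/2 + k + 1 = (k - 1)*(k - sqrt(2))*(sqrt(2)*k + sqrt(2)/2)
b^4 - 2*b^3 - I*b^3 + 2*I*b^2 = b^2*(b - 2)*(b - I)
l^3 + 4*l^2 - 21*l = l*(l - 3)*(l + 7)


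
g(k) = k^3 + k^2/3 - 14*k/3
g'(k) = 3*k^2 + 2*k/3 - 14/3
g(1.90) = -0.80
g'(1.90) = 7.43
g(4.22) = 61.39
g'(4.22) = 51.57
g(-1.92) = 3.11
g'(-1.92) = 5.11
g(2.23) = 2.34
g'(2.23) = 11.74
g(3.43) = 28.27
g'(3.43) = 32.91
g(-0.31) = 1.45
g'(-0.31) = -4.59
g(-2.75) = -5.44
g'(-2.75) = 16.19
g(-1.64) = 4.14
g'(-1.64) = 2.31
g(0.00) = 0.00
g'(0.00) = -4.67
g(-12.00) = -1624.00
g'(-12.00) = 419.33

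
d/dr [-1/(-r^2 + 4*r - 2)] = 2*(2 - r)/(r^2 - 4*r + 2)^2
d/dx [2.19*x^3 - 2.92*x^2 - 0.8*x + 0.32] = 6.57*x^2 - 5.84*x - 0.8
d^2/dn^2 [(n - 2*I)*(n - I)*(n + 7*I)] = 6*n + 8*I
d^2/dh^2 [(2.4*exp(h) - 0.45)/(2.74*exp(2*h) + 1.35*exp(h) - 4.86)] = (18.01824*exp(4*h) - 22.39128*exp(3*h) + 186.76251*exp(2*h) - 9.043245*exp(h) + 53.73459)*exp(h)/(20.570824*exp(6*h) + 30.40578*exp(5*h) - 94.479858*exp(4*h) - 105.402465*exp(3*h) + 167.581062*exp(2*h) + 95.65938*exp(h) - 114.791256)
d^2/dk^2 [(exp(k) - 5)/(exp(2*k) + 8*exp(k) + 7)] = (exp(4*k) - 28*exp(3*k) - 162*exp(2*k) - 236*exp(k) + 329)*exp(k)/(exp(6*k) + 24*exp(5*k) + 213*exp(4*k) + 848*exp(3*k) + 1491*exp(2*k) + 1176*exp(k) + 343)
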